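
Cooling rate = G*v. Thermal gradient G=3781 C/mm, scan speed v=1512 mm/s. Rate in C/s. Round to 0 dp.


CR = 3781 * 1512 = 5716872 C/s


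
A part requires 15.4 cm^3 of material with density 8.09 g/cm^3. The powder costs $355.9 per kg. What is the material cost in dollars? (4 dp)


Mass = 15.4*8.09/1000 = 0.124586 kg
Cost = 0.124586 * 355.9 = 44.3402 $


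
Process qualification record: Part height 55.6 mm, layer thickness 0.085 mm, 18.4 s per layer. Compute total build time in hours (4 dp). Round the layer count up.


Layers = ceil(55.6/0.085) = 655
t = 655 * 18.4 / 3600 = 3.3478 hrs


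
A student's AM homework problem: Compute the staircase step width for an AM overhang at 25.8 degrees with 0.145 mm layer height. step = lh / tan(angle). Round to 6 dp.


step = 0.145 / tan(25.8) = 0.299947 mm


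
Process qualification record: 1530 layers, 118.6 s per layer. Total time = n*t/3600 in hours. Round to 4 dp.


t = 1530 * 118.6 / 3600 = 50.405 hrs


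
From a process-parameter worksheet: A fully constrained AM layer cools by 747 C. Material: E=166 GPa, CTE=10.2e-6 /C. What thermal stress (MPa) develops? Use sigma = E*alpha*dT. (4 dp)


sigma = 166*1000 * 10.2e-6 * 747 = 1264.8204 MPa


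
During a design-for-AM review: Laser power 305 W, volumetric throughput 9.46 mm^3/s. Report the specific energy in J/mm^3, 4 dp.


SE = 305 / 9.46 = 32.241 J/mm^3


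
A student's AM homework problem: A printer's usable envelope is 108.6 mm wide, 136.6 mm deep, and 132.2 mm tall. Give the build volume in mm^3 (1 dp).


V = 108.6 * 136.6 * 132.2 = 1961155.3 mm^3


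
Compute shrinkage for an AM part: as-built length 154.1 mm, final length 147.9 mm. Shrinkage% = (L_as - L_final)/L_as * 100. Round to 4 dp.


Shrinkage = ((154.1-147.9)/154.1)*100 = 4.0234 %


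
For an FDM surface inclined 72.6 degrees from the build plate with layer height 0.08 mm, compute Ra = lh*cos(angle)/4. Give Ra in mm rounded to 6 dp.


Ra = 0.08 * cos(72.6) / 4 = 0.005981 mm


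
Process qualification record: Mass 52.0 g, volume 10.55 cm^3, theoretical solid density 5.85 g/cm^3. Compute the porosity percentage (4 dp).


rho_part = 52.0 / 10.55 = 4.92890995 g/cm^3
Porosity = (1 - 4.92890995/5.85)*100 = 15.7451 %


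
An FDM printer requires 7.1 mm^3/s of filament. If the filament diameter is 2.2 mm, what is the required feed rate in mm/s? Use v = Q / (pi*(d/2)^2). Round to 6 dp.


A = pi*(2.2/2)^2 = 3.801327
v = 7.1 / 3.801327 = 1.867769 mm/s


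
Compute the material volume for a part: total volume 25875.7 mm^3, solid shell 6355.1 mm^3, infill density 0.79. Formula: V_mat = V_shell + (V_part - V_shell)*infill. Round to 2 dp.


V_infill = (25875.7 - 6355.1) * 0.79 = 15421.27
V_total = 6355.1 + 15421.27 = 21776.37 mm^3


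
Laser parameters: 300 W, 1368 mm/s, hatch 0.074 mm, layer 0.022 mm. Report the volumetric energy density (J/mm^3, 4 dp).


E = 300 / (1368*0.074*0.022) = 134.7041 J/mm^3


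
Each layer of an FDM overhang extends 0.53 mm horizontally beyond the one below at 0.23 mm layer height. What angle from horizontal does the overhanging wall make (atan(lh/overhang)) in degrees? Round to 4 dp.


angle = atan(0.23/0.53) = 23.459 degrees


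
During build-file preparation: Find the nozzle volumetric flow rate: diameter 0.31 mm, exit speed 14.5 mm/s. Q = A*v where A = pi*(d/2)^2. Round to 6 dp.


A = pi*(0.31/2)^2 = 0.07547676 mm^2
Q = 0.07547676 * 14.5 = 1.094413 mm^3/s


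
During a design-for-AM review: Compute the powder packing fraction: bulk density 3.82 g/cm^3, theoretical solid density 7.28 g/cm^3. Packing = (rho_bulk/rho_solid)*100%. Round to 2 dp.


Packing = (3.82/7.28)*100 = 52.47 %


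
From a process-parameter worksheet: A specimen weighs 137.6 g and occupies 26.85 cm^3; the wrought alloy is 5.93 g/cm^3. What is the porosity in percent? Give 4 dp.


rho_part = 137.6 / 26.85 = 5.12476723 g/cm^3
Porosity = (1 - 5.12476723/5.93)*100 = 13.579 %


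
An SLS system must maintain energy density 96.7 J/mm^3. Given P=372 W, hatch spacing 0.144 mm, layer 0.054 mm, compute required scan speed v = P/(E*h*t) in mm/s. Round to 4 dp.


v = 372 / (96.7*0.144*0.054) = 494.7208 mm/s


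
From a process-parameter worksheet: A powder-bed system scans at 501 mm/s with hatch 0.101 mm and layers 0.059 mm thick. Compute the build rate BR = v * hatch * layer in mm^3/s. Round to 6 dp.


Rate = 501 * 0.101 * 0.059 = 2.985459 mm^3/s


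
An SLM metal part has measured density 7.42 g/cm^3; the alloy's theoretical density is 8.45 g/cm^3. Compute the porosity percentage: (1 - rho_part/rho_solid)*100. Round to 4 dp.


Porosity = (1-7.42/8.45)*100 = 12.1893 %


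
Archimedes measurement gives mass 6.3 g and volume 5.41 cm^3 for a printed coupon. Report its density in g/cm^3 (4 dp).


rho = 6.3 / 5.41 = 1.1645 g/cm^3


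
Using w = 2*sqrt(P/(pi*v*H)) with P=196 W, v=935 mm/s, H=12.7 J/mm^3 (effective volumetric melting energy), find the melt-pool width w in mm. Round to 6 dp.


w = 2*sqrt(196/(pi*935*12.7)) = 0.144969 mm


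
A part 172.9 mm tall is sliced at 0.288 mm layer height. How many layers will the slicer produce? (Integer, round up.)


Layers = ceil(172.9/0.288) = 601


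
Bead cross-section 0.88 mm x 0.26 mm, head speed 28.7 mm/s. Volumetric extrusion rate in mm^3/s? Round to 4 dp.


Rate = 0.88 * 0.26 * 28.7 = 6.5666 mm^3/s


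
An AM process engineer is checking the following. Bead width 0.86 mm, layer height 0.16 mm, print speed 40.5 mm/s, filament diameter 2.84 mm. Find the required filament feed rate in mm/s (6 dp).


Q = 0.86 * 0.16 * 40.5 = 5.5728 mm^3/s
A_fil = pi*(2.84/2)^2 = 6.33470743 mm^2
v_feed = 5.5728 / 6.33470743 = 0.879725 mm/s


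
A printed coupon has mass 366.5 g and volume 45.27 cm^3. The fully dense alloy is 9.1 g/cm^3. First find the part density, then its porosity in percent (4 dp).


rho_part = 366.5 / 45.27 = 8.09586923 g/cm^3
Porosity = (1 - 8.09586923/9.1)*100 = 11.0344 %


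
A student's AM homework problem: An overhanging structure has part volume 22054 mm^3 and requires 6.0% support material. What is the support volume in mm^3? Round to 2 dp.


V_support = 22054 * 0.06 = 1323.24 mm^3


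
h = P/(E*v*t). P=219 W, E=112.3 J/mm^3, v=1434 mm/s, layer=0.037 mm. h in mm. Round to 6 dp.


h = 219 / (112.3*1434*0.037) = 0.036755 mm


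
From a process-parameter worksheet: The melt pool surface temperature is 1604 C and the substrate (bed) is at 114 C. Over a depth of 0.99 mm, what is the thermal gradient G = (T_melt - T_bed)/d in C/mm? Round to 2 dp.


G = (1604-114)/0.99 = 1505.05 C/mm


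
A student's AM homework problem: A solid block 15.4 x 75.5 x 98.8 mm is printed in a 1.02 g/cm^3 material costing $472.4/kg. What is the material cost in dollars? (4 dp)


V = 15.4 * 75.5 * 98.8 = 114874.76 mm^3 = 114.87476 cm^3
Mass = 114.87476 * 1.02 / 1000 = 0.11717226 kg
Cost = 0.11717226 * 472.4 = 55.3522 $


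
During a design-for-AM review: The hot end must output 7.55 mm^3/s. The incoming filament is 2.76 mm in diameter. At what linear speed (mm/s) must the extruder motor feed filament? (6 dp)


A = pi*(2.76/2)^2 = 5.982849
v = 7.55 / 5.982849 = 1.261941 mm/s


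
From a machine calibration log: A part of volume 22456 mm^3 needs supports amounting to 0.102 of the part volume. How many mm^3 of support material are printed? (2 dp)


V_support = 22456 * 0.102 = 2290.51 mm^3


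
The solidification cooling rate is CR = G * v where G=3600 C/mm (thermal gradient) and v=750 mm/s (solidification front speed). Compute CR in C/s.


CR = 3600 * 750 = 2700000 C/s


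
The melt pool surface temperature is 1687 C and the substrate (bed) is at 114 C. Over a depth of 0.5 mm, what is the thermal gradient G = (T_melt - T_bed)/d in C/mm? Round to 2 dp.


G = (1687-114)/0.5 = 3146.0 C/mm


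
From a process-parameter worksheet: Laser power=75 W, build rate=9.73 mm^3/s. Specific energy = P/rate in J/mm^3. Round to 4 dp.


SE = 75 / 9.73 = 7.7081 J/mm^3


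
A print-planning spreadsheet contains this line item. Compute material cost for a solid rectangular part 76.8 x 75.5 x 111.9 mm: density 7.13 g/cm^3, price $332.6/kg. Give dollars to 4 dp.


V = 76.8 * 75.5 * 111.9 = 648840.96 mm^3 = 648.84096 cm^3
Mass = 648.84096 * 7.13 / 1000 = 4.62623604 kg
Cost = 4.62623604 * 332.6 = 1538.6861 $


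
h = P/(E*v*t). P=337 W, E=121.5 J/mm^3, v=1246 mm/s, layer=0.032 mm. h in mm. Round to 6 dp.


h = 337 / (121.5*1246*0.032) = 0.069564 mm


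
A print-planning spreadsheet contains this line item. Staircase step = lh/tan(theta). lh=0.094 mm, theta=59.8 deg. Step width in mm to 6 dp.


step = 0.094 / tan(59.8) = 0.054709 mm


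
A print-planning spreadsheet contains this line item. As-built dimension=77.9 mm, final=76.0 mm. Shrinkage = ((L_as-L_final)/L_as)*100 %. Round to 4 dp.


Shrinkage = ((77.9-76.0)/77.9)*100 = 2.439 %


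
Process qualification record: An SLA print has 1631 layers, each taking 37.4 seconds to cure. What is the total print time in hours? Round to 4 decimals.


t = 1631 * 37.4 / 3600 = 16.9443 hrs


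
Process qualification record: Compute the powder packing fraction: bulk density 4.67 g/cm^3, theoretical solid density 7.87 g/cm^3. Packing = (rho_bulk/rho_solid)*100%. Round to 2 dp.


Packing = (4.67/7.87)*100 = 59.34 %


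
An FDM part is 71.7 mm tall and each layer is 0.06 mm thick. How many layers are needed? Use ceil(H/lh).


Layers = ceil(71.7/0.06) = 1195


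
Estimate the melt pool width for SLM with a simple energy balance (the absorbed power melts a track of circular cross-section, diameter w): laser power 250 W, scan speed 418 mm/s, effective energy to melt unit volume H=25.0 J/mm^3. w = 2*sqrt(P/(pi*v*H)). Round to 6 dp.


w = 2*sqrt(250/(pi*418*25.0)) = 0.174529 mm


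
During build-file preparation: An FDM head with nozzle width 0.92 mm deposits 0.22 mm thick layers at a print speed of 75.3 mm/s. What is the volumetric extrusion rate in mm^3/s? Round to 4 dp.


Rate = 0.92 * 0.22 * 75.3 = 15.2407 mm^3/s


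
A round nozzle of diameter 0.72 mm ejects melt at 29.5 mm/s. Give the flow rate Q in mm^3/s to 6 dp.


A = pi*(0.72/2)^2 = 0.40715041 mm^2
Q = 0.40715041 * 29.5 = 12.010937 mm^3/s


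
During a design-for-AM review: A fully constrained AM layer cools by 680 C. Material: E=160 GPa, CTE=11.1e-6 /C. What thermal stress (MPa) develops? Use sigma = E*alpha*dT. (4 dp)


sigma = 160*1000 * 11.1e-6 * 680 = 1207.68 MPa


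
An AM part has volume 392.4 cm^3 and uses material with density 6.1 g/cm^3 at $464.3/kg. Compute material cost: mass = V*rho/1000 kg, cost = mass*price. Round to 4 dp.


Mass = 392.4*6.1/1000 = 2.39364 kg
Cost = 2.39364 * 464.3 = 1111.3671 $


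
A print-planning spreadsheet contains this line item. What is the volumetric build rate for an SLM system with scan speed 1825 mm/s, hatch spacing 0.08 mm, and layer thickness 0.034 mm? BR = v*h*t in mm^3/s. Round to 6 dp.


Rate = 1825 * 0.08 * 0.034 = 4.964 mm^3/s


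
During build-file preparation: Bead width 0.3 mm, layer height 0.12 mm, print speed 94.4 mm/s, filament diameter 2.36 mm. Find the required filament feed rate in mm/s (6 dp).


Q = 0.3 * 0.12 * 94.4 = 3.3984 mm^3/s
A_fil = pi*(2.36/2)^2 = 4.37435361 mm^2
v_feed = 3.3984 / 4.37435361 = 0.776892 mm/s


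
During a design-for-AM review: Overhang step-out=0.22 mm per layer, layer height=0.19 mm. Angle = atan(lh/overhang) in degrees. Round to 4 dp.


angle = atan(0.19/0.22) = 40.8151 degrees


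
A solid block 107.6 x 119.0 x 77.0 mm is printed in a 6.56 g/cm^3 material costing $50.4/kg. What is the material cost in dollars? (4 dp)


V = 107.6 * 119.0 * 77.0 = 985938.8 mm^3 = 985.9388 cm^3
Mass = 985.9388 * 6.56 / 1000 = 6.46775853 kg
Cost = 6.46775853 * 50.4 = 325.975 $


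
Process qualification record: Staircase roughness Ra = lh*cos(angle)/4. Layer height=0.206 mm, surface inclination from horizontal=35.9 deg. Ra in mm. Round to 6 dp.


Ra = 0.206 * cos(35.9) / 4 = 0.041717 mm


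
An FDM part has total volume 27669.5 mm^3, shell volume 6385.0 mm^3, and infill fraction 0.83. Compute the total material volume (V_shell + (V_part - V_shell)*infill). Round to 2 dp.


V_infill = (27669.5 - 6385.0) * 0.83 = 17666.14
V_total = 6385.0 + 17666.14 = 24051.14 mm^3


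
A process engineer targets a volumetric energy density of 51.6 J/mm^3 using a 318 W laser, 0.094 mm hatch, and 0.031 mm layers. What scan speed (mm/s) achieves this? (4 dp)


v = 318 / (51.6*0.094*0.031) = 2114.8904 mm/s


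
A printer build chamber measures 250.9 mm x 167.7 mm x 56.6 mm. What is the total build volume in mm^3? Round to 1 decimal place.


V = 250.9 * 167.7 * 56.6 = 2381497.6 mm^3


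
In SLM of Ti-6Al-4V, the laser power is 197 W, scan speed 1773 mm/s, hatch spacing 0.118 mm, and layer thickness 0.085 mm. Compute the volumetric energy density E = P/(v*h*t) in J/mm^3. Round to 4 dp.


E = 197 / (1773*0.118*0.085) = 11.0779 J/mm^3


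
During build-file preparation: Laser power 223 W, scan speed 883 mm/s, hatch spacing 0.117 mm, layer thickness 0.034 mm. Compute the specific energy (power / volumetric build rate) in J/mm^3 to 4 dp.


Build rate = 883 * 0.117 * 0.034 = 3.512574 mm^3/s
SE = 223 / 3.512574 = 63.4862 J/mm^3


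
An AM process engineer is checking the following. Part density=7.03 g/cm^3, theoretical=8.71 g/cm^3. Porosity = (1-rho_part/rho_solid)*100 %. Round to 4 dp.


Porosity = (1-7.03/8.71)*100 = 19.2882 %


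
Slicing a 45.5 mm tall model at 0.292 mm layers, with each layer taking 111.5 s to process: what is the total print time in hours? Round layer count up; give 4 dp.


Layers = ceil(45.5/0.292) = 156
t = 156 * 111.5 / 3600 = 4.8317 hrs


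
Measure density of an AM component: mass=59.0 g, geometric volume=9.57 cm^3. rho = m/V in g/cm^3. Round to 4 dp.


rho = 59.0 / 9.57 = 6.1651 g/cm^3


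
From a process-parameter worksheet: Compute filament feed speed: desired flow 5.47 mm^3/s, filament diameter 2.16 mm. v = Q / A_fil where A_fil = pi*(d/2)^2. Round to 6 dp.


A = pi*(2.16/2)^2 = 3.664354
v = 5.47 / 3.664354 = 1.49276 mm/s


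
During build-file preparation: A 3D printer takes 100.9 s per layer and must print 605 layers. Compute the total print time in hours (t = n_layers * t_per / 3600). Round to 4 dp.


t = 605 * 100.9 / 3600 = 16.9568 hrs


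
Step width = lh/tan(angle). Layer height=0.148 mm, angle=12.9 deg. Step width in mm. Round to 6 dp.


step = 0.148 / tan(12.9) = 0.646202 mm


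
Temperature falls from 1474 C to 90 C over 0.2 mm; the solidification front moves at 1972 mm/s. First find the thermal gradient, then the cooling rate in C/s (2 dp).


G = (1474-90)/0.2 = 6920.0 C/mm
CR = 6920.0 * 1972 = 13646240.0 C/s


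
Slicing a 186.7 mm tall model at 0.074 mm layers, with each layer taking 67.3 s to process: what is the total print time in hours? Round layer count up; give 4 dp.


Layers = ceil(186.7/0.074) = 2523
t = 2523 * 67.3 / 3600 = 47.1661 hrs


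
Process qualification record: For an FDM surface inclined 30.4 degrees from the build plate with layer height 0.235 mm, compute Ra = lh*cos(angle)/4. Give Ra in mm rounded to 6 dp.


Ra = 0.235 * cos(30.4) / 4 = 0.050673 mm


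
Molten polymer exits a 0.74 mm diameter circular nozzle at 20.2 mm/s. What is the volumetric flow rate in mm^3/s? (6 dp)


A = pi*(0.74/2)^2 = 0.43008403 mm^2
Q = 0.43008403 * 20.2 = 8.687697 mm^3/s


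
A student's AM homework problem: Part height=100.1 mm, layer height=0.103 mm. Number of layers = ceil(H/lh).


Layers = ceil(100.1/0.103) = 972


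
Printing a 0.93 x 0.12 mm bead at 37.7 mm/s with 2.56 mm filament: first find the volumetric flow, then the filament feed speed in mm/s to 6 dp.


Q = 0.93 * 0.12 * 37.7 = 4.20732 mm^3/s
A_fil = pi*(2.56/2)^2 = 5.1471854 mm^2
v_feed = 4.20732 / 5.1471854 = 0.817402 mm/s


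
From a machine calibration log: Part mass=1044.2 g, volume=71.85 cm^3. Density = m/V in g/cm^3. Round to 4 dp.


rho = 1044.2 / 71.85 = 14.5331 g/cm^3


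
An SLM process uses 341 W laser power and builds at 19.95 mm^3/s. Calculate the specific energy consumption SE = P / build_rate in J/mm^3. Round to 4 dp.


SE = 341 / 19.95 = 17.0927 J/mm^3


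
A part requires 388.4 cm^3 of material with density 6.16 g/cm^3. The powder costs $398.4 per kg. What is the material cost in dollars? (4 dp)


Mass = 388.4*6.16/1000 = 2.392544 kg
Cost = 2.392544 * 398.4 = 953.1895 $


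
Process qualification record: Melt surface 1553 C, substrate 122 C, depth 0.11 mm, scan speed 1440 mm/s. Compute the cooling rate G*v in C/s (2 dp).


G = (1553-122)/0.11 = 13009.09090909 C/mm
CR = 13009.09090909 * 1440 = 18733090.91 C/s


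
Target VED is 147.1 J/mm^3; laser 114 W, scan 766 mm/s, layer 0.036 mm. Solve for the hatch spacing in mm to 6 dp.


h = 114 / (147.1*766*0.036) = 0.028104 mm


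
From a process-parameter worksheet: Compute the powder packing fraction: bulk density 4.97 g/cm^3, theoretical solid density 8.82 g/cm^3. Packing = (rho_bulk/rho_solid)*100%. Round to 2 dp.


Packing = (4.97/8.82)*100 = 56.35 %


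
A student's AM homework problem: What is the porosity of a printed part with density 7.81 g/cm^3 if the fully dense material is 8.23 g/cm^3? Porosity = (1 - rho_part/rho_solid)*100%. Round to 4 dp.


Porosity = (1-7.81/8.23)*100 = 5.1033 %


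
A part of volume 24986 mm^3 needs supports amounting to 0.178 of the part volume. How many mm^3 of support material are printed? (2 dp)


V_support = 24986 * 0.178 = 4447.51 mm^3


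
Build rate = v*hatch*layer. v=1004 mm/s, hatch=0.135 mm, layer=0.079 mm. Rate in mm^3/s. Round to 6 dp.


Rate = 1004 * 0.135 * 0.079 = 10.70766 mm^3/s


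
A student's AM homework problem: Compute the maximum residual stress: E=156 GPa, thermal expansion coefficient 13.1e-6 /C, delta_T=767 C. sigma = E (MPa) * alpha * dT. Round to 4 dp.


sigma = 156*1000 * 13.1e-6 * 767 = 1567.4412 MPa


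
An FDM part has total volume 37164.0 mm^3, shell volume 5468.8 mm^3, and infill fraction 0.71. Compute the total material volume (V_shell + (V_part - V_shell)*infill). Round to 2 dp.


V_infill = (37164.0 - 5468.8) * 0.71 = 22503.59
V_total = 5468.8 + 22503.59 = 27972.39 mm^3


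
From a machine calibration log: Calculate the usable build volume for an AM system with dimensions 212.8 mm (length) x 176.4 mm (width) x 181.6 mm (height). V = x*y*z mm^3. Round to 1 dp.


V = 212.8 * 176.4 * 181.6 = 6816886.3 mm^3


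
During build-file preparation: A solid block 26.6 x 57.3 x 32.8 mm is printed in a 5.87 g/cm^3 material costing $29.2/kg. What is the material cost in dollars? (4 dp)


V = 26.6 * 57.3 * 32.8 = 49993.104 mm^3 = 49.993104 cm^3
Mass = 49.993104 * 5.87 / 1000 = 0.29345952 kg
Cost = 0.29345952 * 29.2 = 8.569 $


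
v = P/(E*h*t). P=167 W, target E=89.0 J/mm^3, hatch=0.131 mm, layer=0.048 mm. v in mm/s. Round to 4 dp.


v = 167 / (89.0*0.131*0.048) = 298.4104 mm/s


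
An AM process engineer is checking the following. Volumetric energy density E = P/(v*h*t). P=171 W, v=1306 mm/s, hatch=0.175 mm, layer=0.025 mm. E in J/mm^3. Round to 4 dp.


E = 171 / (1306*0.175*0.025) = 29.9278 J/mm^3


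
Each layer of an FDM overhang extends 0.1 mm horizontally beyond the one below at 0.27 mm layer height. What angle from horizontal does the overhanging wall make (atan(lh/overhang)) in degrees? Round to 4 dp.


angle = atan(0.27/0.1) = 69.6769 degrees


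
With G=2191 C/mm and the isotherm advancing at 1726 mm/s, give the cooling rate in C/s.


CR = 2191 * 1726 = 3781666 C/s


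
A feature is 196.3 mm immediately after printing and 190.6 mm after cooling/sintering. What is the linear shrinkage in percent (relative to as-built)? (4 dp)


Shrinkage = ((196.3-190.6)/196.3)*100 = 2.9037 %


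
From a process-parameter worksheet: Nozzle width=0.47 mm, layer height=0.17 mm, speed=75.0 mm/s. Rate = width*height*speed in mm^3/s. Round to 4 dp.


Rate = 0.47 * 0.17 * 75.0 = 5.9925 mm^3/s


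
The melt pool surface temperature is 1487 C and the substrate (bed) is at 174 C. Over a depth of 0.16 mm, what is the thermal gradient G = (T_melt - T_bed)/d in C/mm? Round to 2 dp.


G = (1487-174)/0.16 = 8206.25 C/mm


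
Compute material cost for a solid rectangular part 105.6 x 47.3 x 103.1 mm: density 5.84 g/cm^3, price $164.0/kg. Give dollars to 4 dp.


V = 105.6 * 47.3 * 103.1 = 514972.128 mm^3 = 514.972128 cm^3
Mass = 514.972128 * 5.84 / 1000 = 3.00743723 kg
Cost = 3.00743723 * 164.0 = 493.2197 $


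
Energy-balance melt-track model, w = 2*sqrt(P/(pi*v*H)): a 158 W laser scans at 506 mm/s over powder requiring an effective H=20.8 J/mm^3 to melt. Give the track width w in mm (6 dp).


w = 2*sqrt(158/(pi*506*20.8)) = 0.138254 mm


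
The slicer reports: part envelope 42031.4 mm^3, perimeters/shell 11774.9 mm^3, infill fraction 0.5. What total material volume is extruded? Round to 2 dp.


V_infill = (42031.4 - 11774.9) * 0.5 = 15128.25
V_total = 11774.9 + 15128.25 = 26903.15 mm^3


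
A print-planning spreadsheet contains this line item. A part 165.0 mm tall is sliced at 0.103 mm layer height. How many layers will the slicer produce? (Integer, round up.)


Layers = ceil(165.0/0.103) = 1602


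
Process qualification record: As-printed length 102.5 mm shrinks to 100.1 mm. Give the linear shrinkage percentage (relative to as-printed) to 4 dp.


Shrinkage = ((102.5-100.1)/102.5)*100 = 2.3415 %


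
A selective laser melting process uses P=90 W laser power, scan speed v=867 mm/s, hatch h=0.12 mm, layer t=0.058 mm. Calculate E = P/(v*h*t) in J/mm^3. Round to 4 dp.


E = 90 / (867*0.12*0.058) = 14.9147 J/mm^3


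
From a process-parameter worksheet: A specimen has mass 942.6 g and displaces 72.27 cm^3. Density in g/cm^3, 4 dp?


rho = 942.6 / 72.27 = 13.0428 g/cm^3


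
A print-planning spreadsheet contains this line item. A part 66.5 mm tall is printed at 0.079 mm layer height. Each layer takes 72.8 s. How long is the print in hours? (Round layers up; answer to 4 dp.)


Layers = ceil(66.5/0.079) = 842
t = 842 * 72.8 / 3600 = 17.0271 hrs


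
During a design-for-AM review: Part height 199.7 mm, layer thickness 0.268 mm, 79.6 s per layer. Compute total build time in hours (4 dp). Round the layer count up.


Layers = ceil(199.7/0.268) = 746
t = 746 * 79.6 / 3600 = 16.4949 hrs


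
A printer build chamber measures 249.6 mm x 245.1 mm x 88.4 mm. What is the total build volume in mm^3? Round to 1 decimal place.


V = 249.6 * 245.1 * 88.4 = 5408043.3 mm^3


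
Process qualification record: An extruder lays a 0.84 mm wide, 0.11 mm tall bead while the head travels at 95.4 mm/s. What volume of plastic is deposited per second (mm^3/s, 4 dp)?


Rate = 0.84 * 0.11 * 95.4 = 8.815 mm^3/s


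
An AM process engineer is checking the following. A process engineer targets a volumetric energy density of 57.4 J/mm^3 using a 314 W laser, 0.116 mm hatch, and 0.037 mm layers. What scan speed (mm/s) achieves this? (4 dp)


v = 314 / (57.4*0.116*0.037) = 1274.5534 mm/s


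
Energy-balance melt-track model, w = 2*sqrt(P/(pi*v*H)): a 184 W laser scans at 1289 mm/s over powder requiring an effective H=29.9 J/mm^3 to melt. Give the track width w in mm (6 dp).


w = 2*sqrt(184/(pi*1289*29.9)) = 0.077965 mm


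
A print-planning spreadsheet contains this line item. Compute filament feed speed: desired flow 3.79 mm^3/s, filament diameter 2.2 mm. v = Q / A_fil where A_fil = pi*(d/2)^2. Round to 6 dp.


A = pi*(2.2/2)^2 = 3.801327
v = 3.79 / 3.801327 = 0.99702 mm/s


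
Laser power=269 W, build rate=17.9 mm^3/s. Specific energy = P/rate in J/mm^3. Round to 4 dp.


SE = 269 / 17.9 = 15.0279 J/mm^3


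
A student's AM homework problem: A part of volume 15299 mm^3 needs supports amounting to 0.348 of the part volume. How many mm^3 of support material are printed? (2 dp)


V_support = 15299 * 0.348 = 5324.05 mm^3


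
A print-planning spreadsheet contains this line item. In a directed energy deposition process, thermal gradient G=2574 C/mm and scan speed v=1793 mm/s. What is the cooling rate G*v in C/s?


CR = 2574 * 1793 = 4615182 C/s


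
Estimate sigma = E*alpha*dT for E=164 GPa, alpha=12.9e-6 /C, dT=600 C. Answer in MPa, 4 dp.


sigma = 164*1000 * 12.9e-6 * 600 = 1269.36 MPa


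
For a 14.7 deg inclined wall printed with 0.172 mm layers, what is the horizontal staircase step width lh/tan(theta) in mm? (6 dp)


step = 0.172 / tan(14.7) = 0.655625 mm


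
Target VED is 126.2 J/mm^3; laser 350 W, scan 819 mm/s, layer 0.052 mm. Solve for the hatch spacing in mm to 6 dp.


h = 350 / (126.2*819*0.052) = 0.065121 mm


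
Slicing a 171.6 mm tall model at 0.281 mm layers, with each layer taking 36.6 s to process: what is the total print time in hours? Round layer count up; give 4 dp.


Layers = ceil(171.6/0.281) = 611
t = 611 * 36.6 / 3600 = 6.2118 hrs


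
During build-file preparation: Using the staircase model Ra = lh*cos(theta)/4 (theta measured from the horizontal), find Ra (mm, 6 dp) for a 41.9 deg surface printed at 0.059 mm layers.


Ra = 0.059 * cos(41.9) / 4 = 0.010979 mm


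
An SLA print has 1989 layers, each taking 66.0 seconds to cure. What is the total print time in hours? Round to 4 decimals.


t = 1989 * 66.0 / 3600 = 36.465 hrs


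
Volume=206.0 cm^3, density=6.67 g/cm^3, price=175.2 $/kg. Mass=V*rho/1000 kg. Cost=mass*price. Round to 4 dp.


Mass = 206.0*6.67/1000 = 1.37402 kg
Cost = 1.37402 * 175.2 = 240.7283 $


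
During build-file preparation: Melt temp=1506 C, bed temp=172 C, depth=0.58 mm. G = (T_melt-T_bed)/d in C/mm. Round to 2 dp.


G = (1506-172)/0.58 = 2300.0 C/mm


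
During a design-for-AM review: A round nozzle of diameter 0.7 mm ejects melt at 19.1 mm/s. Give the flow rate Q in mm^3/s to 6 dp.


A = pi*(0.7/2)^2 = 0.3848451 mm^2
Q = 0.3848451 * 19.1 = 7.350541 mm^3/s


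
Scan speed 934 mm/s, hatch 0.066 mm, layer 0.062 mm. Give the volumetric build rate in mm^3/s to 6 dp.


Rate = 934 * 0.066 * 0.062 = 3.821928 mm^3/s


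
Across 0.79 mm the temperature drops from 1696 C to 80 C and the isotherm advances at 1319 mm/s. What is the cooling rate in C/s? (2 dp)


G = (1696-80)/0.79 = 2045.56962025 C/mm
CR = 2045.56962025 * 1319 = 2698106.33 C/s


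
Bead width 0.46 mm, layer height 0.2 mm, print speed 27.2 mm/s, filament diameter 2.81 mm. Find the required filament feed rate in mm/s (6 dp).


Q = 0.46 * 0.2 * 27.2 = 2.5024 mm^3/s
A_fil = pi*(2.81/2)^2 = 6.20158244 mm^2
v_feed = 2.5024 / 6.20158244 = 0.40351 mm/s


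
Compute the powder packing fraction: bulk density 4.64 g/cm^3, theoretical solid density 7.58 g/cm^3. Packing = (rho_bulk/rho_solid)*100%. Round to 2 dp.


Packing = (4.64/7.58)*100 = 61.21 %


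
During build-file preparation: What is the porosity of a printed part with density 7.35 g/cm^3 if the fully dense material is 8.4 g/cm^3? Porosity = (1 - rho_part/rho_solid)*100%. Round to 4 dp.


Porosity = (1-7.35/8.4)*100 = 12.5 %


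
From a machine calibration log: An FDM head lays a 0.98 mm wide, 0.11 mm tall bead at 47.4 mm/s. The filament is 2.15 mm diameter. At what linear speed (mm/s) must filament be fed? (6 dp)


Q = 0.98 * 0.11 * 47.4 = 5.10972 mm^3/s
A_fil = pi*(2.15/2)^2 = 3.63050301 mm^2
v_feed = 5.10972 / 3.63050301 = 1.407441 mm/s


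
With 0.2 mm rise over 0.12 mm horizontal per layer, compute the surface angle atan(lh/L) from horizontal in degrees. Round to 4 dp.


angle = atan(0.2/0.12) = 59.0362 degrees


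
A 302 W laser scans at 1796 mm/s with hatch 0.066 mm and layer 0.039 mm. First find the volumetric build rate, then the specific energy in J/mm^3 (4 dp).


Build rate = 1796 * 0.066 * 0.039 = 4.622904 mm^3/s
SE = 302 / 4.622904 = 65.3269 J/mm^3


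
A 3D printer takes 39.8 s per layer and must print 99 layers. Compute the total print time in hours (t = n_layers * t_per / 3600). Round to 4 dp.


t = 99 * 39.8 / 3600 = 1.0945 hrs


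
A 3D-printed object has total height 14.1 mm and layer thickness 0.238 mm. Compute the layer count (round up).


Layers = ceil(14.1/0.238) = 60


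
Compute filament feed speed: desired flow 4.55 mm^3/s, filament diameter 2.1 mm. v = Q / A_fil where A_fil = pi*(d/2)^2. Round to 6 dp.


A = pi*(2.1/2)^2 = 3.463606
v = 4.55 / 3.463606 = 1.31366 mm/s


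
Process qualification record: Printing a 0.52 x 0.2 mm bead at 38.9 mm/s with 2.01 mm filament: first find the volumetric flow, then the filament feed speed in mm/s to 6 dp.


Q = 0.52 * 0.2 * 38.9 = 4.0456 mm^3/s
A_fil = pi*(2.01/2)^2 = 3.17308712 mm^2
v_feed = 4.0456 / 3.17308712 = 1.274973 mm/s


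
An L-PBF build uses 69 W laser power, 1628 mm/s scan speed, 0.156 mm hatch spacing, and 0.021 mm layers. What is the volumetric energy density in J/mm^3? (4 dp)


E = 69 / (1628*0.156*0.021) = 12.9375 J/mm^3


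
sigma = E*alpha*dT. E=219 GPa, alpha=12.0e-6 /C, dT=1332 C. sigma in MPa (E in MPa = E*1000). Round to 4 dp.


sigma = 219*1000 * 12.0e-6 * 1332 = 3500.496 MPa


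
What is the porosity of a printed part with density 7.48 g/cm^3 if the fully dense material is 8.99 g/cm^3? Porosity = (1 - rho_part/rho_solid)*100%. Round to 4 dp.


Porosity = (1-7.48/8.99)*100 = 16.7964 %


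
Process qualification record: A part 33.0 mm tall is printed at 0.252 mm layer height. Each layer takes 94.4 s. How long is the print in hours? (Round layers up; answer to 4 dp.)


Layers = ceil(33.0/0.252) = 131
t = 131 * 94.4 / 3600 = 3.4351 hrs


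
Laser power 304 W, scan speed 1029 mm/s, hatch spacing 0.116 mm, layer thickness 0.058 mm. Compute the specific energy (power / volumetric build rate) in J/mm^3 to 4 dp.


Build rate = 1029 * 0.116 * 0.058 = 6.923112 mm^3/s
SE = 304 / 6.923112 = 43.9109 J/mm^3


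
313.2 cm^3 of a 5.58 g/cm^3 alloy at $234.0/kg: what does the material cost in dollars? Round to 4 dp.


Mass = 313.2*5.58/1000 = 1.747656 kg
Cost = 1.747656 * 234.0 = 408.9515 $


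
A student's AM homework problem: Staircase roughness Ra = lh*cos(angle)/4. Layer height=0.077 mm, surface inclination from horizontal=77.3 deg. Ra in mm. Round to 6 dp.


Ra = 0.077 * cos(77.3) / 4 = 0.004232 mm


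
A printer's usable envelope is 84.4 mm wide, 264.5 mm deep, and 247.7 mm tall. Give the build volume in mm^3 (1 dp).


V = 84.4 * 264.5 * 247.7 = 5529605.3 mm^3


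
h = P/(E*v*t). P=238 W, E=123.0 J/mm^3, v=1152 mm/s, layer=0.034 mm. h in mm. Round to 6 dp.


h = 238 / (123.0*1152*0.034) = 0.049402 mm


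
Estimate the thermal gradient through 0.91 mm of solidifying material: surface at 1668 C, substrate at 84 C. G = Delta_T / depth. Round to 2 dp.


G = (1668-84)/0.91 = 1740.66 C/mm


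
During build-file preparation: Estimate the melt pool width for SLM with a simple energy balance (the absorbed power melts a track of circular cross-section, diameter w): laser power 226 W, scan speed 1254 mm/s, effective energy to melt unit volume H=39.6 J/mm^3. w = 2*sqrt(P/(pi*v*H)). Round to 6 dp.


w = 2*sqrt(226/(pi*1254*39.6)) = 0.076122 mm


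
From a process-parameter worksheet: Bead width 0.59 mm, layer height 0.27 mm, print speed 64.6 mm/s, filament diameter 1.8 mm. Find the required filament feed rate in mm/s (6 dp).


Q = 0.59 * 0.27 * 64.6 = 10.29078 mm^3/s
A_fil = pi*(1.8/2)^2 = 2.54469005 mm^2
v_feed = 10.29078 / 2.54469005 = 4.044021 mm/s


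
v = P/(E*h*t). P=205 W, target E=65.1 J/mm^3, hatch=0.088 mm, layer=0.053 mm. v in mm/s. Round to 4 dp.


v = 205 / (65.1*0.088*0.053) = 675.1719 mm/s


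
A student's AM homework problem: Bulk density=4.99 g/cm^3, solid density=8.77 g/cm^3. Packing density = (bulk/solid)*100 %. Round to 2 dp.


Packing = (4.99/8.77)*100 = 56.9 %


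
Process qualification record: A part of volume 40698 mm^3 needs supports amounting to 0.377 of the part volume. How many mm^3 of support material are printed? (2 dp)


V_support = 40698 * 0.377 = 15343.15 mm^3


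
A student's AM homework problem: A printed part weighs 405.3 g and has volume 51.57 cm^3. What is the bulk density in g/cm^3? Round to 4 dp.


rho = 405.3 / 51.57 = 7.8592 g/cm^3


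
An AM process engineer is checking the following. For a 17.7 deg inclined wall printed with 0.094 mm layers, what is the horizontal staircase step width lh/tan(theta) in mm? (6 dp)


step = 0.094 / tan(17.7) = 0.294541 mm


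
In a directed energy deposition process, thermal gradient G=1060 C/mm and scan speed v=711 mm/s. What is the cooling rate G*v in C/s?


CR = 1060 * 711 = 753660 C/s


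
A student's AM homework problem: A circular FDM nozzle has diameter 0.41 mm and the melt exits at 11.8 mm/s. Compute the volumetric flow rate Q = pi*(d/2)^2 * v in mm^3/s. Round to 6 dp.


A = pi*(0.41/2)^2 = 0.13202543 mm^2
Q = 0.13202543 * 11.8 = 1.5579 mm^3/s


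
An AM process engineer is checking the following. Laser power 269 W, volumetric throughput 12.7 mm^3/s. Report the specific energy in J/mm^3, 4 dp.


SE = 269 / 12.7 = 21.1811 J/mm^3


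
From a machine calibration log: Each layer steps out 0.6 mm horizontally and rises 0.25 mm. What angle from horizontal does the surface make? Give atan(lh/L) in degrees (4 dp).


angle = atan(0.25/0.6) = 22.6199 degrees


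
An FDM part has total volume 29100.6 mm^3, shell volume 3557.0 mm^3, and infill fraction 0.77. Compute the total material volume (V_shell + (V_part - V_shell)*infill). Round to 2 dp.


V_infill = (29100.6 - 3557.0) * 0.77 = 19668.57
V_total = 3557.0 + 19668.57 = 23225.57 mm^3


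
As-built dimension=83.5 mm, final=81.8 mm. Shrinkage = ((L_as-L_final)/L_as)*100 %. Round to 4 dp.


Shrinkage = ((83.5-81.8)/83.5)*100 = 2.0359 %


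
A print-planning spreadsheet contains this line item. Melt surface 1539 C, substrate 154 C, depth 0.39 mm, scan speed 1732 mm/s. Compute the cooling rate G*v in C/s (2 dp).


G = (1539-154)/0.39 = 3551.28205128 C/mm
CR = 3551.28205128 * 1732 = 6150820.51 C/s


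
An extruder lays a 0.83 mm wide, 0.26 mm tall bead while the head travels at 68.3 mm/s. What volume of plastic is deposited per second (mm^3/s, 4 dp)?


Rate = 0.83 * 0.26 * 68.3 = 14.7391 mm^3/s


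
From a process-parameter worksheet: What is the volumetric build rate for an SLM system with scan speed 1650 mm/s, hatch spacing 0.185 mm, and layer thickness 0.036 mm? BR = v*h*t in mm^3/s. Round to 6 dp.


Rate = 1650 * 0.185 * 0.036 = 10.989 mm^3/s


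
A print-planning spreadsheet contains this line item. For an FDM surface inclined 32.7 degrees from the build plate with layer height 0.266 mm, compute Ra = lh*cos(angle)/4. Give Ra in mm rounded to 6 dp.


Ra = 0.266 * cos(32.7) / 4 = 0.05596 mm


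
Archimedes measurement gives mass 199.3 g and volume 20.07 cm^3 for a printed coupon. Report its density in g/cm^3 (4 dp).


rho = 199.3 / 20.07 = 9.9302 g/cm^3


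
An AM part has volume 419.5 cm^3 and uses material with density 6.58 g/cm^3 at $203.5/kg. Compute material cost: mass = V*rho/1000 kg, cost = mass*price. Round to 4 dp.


Mass = 419.5*6.58/1000 = 2.76031 kg
Cost = 2.76031 * 203.5 = 561.7231 $


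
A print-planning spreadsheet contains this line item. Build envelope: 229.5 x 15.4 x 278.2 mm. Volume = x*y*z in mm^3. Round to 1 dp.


V = 229.5 * 15.4 * 278.2 = 983242.3 mm^3


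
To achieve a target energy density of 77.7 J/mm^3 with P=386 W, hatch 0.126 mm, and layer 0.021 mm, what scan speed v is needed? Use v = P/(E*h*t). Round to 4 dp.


v = 386 / (77.7*0.126*0.021) = 1877.4849 mm/s


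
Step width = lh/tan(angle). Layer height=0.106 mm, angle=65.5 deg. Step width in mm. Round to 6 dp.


step = 0.106 / tan(65.5) = 0.048307 mm


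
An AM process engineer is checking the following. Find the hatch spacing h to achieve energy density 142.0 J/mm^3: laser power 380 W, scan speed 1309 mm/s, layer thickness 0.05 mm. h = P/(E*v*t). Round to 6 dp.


h = 380 / (142.0*1309*0.05) = 0.040887 mm


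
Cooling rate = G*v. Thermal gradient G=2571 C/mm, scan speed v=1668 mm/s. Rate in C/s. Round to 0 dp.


CR = 2571 * 1668 = 4288428 C/s


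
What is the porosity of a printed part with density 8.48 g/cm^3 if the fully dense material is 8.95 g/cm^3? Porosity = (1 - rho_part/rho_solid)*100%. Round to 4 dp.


Porosity = (1-8.48/8.95)*100 = 5.2514 %


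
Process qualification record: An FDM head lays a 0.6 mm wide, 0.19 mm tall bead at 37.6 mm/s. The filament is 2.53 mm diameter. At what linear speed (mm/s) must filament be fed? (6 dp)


Q = 0.6 * 0.19 * 37.6 = 4.2864 mm^3/s
A_fil = pi*(2.53/2)^2 = 5.0272551 mm^2
v_feed = 4.2864 / 5.0272551 = 0.852632 mm/s


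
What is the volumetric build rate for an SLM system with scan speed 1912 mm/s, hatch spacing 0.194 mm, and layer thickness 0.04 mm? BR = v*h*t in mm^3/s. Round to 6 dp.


Rate = 1912 * 0.194 * 0.04 = 14.83712 mm^3/s


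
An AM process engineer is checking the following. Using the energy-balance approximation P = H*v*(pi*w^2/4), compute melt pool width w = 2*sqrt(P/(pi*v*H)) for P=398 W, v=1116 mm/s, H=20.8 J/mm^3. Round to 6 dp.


w = 2*sqrt(398/(pi*1116*20.8)) = 0.147752 mm


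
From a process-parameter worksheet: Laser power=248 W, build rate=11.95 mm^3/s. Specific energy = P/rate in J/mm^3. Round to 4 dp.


SE = 248 / 11.95 = 20.7531 J/mm^3


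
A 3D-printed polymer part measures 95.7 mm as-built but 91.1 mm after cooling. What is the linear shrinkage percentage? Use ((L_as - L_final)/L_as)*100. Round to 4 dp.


Shrinkage = ((95.7-91.1)/95.7)*100 = 4.8067 %


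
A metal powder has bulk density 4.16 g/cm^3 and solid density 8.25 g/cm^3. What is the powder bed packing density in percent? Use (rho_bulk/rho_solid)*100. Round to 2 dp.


Packing = (4.16/8.25)*100 = 50.42 %


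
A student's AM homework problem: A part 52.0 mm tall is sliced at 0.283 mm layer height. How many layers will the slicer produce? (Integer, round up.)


Layers = ceil(52.0/0.283) = 184


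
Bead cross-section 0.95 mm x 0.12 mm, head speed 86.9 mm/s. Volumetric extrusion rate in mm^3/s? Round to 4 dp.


Rate = 0.95 * 0.12 * 86.9 = 9.9066 mm^3/s


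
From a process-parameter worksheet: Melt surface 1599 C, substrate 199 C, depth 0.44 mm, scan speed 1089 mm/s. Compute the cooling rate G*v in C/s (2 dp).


G = (1599-199)/0.44 = 3181.81818182 C/mm
CR = 3181.81818182 * 1089 = 3465000.0 C/s


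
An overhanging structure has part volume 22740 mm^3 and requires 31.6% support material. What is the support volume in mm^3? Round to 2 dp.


V_support = 22740 * 0.316 = 7185.84 mm^3


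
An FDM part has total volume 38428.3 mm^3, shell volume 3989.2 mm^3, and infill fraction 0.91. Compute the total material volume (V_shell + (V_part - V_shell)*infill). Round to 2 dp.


V_infill = (38428.3 - 3989.2) * 0.91 = 31339.58
V_total = 3989.2 + 31339.58 = 35328.78 mm^3


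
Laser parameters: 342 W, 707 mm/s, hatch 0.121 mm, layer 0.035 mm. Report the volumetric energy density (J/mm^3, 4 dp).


E = 342 / (707*0.121*0.035) = 114.2229 J/mm^3


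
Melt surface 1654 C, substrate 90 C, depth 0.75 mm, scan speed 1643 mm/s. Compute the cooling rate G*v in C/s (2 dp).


G = (1654-90)/0.75 = 2085.33333333 C/mm
CR = 2085.33333333 * 1643 = 3426202.67 C/s


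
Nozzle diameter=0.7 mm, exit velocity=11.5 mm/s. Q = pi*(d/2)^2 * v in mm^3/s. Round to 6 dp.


A = pi*(0.7/2)^2 = 0.3848451 mm^2
Q = 0.3848451 * 11.5 = 4.425719 mm^3/s


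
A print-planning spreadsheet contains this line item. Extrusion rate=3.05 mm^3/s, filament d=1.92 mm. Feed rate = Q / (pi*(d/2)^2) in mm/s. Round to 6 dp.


A = pi*(1.92/2)^2 = 2.895292
v = 3.05 / 2.895292 = 1.053434 mm/s
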